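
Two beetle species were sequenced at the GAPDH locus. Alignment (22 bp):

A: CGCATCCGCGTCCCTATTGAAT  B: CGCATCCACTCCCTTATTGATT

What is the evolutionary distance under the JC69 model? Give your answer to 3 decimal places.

0.271

The sequences differ at 5 of 22 sites (8, 10, 11, 14, 21), so p = 5/22 ≈ 0.227273.
d = −(3/4) ln(1 − 4p/3) = −0.75 ln(1 − 0.303031) = −0.75 ln(0.696969)
  = −0.75 × (-0.361014) = 0.270761 substitutions/site.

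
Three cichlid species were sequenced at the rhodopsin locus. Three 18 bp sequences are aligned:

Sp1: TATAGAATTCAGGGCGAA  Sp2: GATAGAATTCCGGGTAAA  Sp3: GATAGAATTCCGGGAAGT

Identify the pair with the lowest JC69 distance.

Sp1–Sp2: 4/18 differ, p = 0.222, d = 0.264.
Sp1–Sp3: 6/18 differ, p = 0.333, d = 0.441.
Sp2–Sp3: 3/18 differ, p = 0.167, d = 0.188.
The smallest distance is between Sp2 and Sp3.

Sp2 and Sp3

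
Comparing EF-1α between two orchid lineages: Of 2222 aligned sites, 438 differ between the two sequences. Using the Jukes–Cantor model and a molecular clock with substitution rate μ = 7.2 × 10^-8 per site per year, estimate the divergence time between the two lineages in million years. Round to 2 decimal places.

p = 438/2222 ≈ 0.19712.
d = −(3/4) ln(1 − 4p/3) = −0.75 ln(1 − 0.262827) = −0.75 ln(0.737173)
  = −0.75 × (-0.304933) = 0.228700 substitutions/site.
Under a molecular clock d = 2μt, so t = d/(2μ) = 0.228700 / (2 × 7.2 × 10^-8) = 1.59 million years.

1.59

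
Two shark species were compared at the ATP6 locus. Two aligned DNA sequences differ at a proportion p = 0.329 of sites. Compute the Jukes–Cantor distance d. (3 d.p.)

d = −(3/4) ln(1 − 4p/3) = −0.75 ln(1 − 0.438667) = −0.75 ln(0.561333)
  = −0.75 × (-0.577441) = 0.433081 substitutions/site.

0.433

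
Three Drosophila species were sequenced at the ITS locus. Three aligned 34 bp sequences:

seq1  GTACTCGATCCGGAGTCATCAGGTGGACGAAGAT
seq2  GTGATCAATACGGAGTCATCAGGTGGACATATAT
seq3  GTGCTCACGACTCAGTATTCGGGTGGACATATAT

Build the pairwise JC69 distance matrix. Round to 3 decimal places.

seq1–seq2: 7/34 sites differ → p ≈ 0.205882, d = −0.75 ln(1 − 0.274509) = 0.240680 ≈ 0.241.
seq1–seq3: 13/34 sites differ → p ≈ 0.382353, d = −0.75 ln(1 − 0.509804) = 0.534712 ≈ 0.535.
seq2–seq3: 8/34 sites differ → p ≈ 0.235294, d = −0.75 ln(1 − 0.313725) = 0.282358 ≈ 0.282.

d(seq1,seq2) = 0.241, d(seq1,seq3) = 0.535, d(seq2,seq3) = 0.282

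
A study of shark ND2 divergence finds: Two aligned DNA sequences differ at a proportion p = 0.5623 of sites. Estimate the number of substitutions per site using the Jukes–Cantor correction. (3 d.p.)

d = −(3/4) ln(1 − 4p/3) = −0.75 ln(1 − 0.749733) = −0.75 ln(0.250267)
  = −0.75 × (-1.385227) = 1.038920 substitutions/site.

1.039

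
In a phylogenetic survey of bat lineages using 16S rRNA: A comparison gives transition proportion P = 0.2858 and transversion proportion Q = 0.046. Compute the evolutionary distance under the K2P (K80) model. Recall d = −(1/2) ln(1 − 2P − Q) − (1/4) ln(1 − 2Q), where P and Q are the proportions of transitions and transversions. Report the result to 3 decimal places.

0.505

Under the Kimura two-parameter model, d = −½ ln(1 − 2P − Q) − ¼ ln(1 − 2Q).
1 − 2P − Q = 0.3824, giving −½ ln(0.3824) = 0.480644.
1 − 2Q = 0.908, giving −¼ ln(0.908) = 0.024128.
d = 0.480644 + 0.024128 = 0.504772.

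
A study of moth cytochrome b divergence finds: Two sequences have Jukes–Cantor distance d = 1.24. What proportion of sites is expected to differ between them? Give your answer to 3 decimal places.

0.606

p = (3/4)(1 − e^(−4d/3)) = 0.75 × (1 − e^(-1.653333)) = 0.75 × (1 − 0.191411) = 0.606442.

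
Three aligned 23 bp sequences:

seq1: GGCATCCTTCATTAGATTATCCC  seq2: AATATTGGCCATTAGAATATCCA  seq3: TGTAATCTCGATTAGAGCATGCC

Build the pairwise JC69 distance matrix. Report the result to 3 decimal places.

d(seq1,seq2) = 0.553, d(seq1,seq3) = 0.553, d(seq2,seq3) = 0.650

seq1–seq2: 9/23 sites differ → p ≈ 0.391304, d = −0.75 ln(1 − 0.521739) = 0.553199 ≈ 0.553.
seq1–seq3: 9/23 sites differ → p ≈ 0.391304, d = −0.75 ln(1 − 0.521739) = 0.553199 ≈ 0.553.
seq2–seq3: 10/23 sites differ → p ≈ 0.434783, d = −0.75 ln(1 − 0.579711) = 0.650110 ≈ 0.650.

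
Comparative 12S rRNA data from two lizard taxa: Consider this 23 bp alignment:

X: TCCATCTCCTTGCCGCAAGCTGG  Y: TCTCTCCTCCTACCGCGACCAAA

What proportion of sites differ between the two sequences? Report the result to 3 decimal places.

0.478

The sequences differ at 11 of 23 positions.
p = 11/23 = 0.478260… ≈ 0.478 (to 3 d.p.).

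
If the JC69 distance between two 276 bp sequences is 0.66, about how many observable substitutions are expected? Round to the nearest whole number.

Invert JC69: p = (3/4)(1 − e^(−4d/3)) = 0.75 × (1 − e^(-0.88)) = 0.75 × (1 − 0.414783) = 0.438913.
Expected differing sites = pL ≈ 0.438913 × 276 = 121.139988 ≈ 121.

121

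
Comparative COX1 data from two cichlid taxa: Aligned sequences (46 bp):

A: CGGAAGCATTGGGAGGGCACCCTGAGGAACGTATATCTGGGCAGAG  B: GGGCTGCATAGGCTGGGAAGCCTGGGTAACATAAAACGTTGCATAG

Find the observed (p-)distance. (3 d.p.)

0.370

The sequences differ at 17 of 46 positions.
p = 17/46 = 0.369565… ≈ 0.370 (to 3 d.p.).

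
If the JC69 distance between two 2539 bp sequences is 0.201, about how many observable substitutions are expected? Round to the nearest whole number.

Invert JC69: p = (3/4)(1 − e^(−4d/3)) = 0.75 × (1 − e^(-0.268)) = 0.75 × (1 − 0.764908) = 0.176319.
Expected differing sites = pL ≈ 0.176319 × 2539 = 447.673941 ≈ 448.

448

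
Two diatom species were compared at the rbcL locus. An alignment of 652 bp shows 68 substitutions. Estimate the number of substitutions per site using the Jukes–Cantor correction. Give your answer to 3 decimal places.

p = 68/652 ≈ 0.104294.
d = −(3/4) ln(1 − 4p/3) = −0.75 ln(1 − 0.139059) = −0.75 ln(0.860941)
  = −0.75 × (-0.149729) = 0.112297 substitutions/site.

0.112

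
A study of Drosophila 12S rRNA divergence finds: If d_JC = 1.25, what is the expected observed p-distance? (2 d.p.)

0.61

p = (3/4)(1 − e^(−4d/3)) = 0.75 × (1 − e^(-1.666667)) = 0.75 × (1 − 0.188876) = 0.608343.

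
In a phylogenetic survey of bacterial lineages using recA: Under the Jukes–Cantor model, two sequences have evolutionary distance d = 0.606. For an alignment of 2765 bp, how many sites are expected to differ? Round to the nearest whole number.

Invert JC69: p = (3/4)(1 − e^(−4d/3)) = 0.75 × (1 − e^(-0.808)) = 0.75 × (1 − 0.445749) = 0.415688.
Expected differing sites = pL ≈ 0.415688 × 2765 = 1149.37732 ≈ 1149.

1149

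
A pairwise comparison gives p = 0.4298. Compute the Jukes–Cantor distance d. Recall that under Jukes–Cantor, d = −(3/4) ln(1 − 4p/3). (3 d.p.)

d = −(3/4) ln(1 − 4p/3) = −0.75 ln(1 − 0.573067) = −0.75 ln(0.426933)
  = −0.75 × (-0.851128) = 0.638346 substitutions/site.

0.638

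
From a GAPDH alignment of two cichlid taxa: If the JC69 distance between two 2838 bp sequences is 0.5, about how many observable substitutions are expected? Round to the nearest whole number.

1036

Invert JC69: p = (3/4)(1 − e^(−4d/3)) = 0.75 × (1 − e^(-0.666667)) = 0.75 × (1 − 0.513417) = 0.364937.
Expected differing sites = pL ≈ 0.364937 × 2838 = 1035.691206 ≈ 1036.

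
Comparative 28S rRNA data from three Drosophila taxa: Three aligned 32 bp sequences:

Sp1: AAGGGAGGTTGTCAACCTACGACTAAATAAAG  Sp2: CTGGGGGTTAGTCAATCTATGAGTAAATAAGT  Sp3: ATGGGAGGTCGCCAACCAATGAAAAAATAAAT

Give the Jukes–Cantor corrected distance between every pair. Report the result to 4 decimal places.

d(Sp1,Sp2) = 0.4042, d(Sp1,Sp3) = 0.3041, d(Sp2,Sp3) = 0.4042

Sp1–Sp2: 10/32 sites differ → p = 0.3125, d = −0.75 ln(1 − 0.416667) = 0.404248 ≈ 0.4042.
Sp1–Sp3: 8/32 sites differ → p = 0.25, d = −0.75 ln(1 − 0.333333) = 0.304098 ≈ 0.3041.
Sp2–Sp3: 10/32 sites differ → p = 0.3125, d = −0.75 ln(1 − 0.416667) = 0.404248 ≈ 0.4042.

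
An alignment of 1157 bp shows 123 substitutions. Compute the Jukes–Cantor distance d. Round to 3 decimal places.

p = 123/1157 ≈ 0.106309.
d = −(3/4) ln(1 − 4p/3) = −0.75 ln(1 − 0.141745) = −0.75 ln(0.858255)
  = −0.75 × (-0.152854) = 0.114641 substitutions/site.

0.115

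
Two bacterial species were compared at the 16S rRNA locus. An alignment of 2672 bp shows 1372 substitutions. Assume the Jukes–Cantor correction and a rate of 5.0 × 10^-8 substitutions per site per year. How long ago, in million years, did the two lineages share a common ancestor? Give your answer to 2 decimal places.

8.66

p = 1372/2672 ≈ 0.513473.
d = −(3/4) ln(1 − 4p/3) = −0.75 ln(1 − 0.684631) = −0.75 ln(0.315369)
  = −0.75 × (-1.154012) = 0.865509 substitutions/site.
Under a molecular clock d = 2μt, so t = d/(2μ) = 0.865509 / (2 × 5.0 × 10^-8) = 8.66 million years.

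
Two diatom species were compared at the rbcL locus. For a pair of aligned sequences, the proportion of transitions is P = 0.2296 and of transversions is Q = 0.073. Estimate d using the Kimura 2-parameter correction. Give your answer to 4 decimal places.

Under the Kimura two-parameter model, d = −½ ln(1 − 2P − Q) − ¼ ln(1 − 2Q).
1 − 2P − Q = 0.4678, giving −½ ln(0.4678) = 0.379857.
1 − 2Q = 0.854, giving −¼ ln(0.854) = 0.039456.
d = 0.379857 + 0.039456 = 0.419313.

0.4193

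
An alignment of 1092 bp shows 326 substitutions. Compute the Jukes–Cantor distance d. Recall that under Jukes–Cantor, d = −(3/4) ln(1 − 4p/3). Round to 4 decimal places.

p = 326/1092 ≈ 0.298535.
d = −(3/4) ln(1 − 4p/3) = −0.75 ln(1 − 0.398047) = −0.75 ln(0.601953)
  = −0.75 × (-0.507576) = 0.380682 substitutions/site.

0.3807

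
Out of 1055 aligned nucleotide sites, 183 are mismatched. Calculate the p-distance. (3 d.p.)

0.173

p = 183/1055 = 0.173459… ≈ 0.173 (to 3 d.p.).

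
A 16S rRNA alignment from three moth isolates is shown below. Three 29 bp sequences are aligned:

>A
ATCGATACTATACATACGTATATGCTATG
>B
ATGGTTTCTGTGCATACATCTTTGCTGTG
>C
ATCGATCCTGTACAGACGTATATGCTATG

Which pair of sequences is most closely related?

A and C

A–B: 9/29 differ, p = 0.310, d = 0.401.
A–C: 3/29 differ, p = 0.103, d = 0.111.
B–C: 9/29 differ, p = 0.310, d = 0.401.
The smallest distance is between A and C.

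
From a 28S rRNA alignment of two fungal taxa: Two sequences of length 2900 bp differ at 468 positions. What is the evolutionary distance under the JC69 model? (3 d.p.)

0.182

p = 468/2900 ≈ 0.161379.
d = −(3/4) ln(1 − 4p/3) = −0.75 ln(1 − 0.215172) = −0.75 ln(0.784828)
  = −0.75 × (-0.242291) = 0.181718 substitutions/site.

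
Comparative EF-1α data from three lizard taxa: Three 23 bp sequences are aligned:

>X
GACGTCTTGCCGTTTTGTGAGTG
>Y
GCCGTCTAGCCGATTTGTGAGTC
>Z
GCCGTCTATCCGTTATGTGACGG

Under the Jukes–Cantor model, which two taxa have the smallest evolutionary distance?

X–Y: 4/23 differ, p = 0.174, d = 0.198.
X–Z: 6/23 differ, p = 0.261, d = 0.321.
Y–Z: 6/23 differ, p = 0.261, d = 0.321.
The smallest distance is between X and Y.

X and Y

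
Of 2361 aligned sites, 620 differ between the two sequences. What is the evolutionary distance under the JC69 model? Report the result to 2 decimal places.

p = 620/2361 ≈ 0.262601.
d = −(3/4) ln(1 − 4p/3) = −0.75 ln(1 − 0.350135) = −0.75 ln(0.649865)
  = −0.75 × (-0.430991) = 0.323243 substitutions/site.

0.32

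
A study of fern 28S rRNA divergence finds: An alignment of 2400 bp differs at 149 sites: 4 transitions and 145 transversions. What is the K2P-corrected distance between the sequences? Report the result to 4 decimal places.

0.0651

P = 4/2400 ≈ 0.001667 and Q = 145/2400 ≈ 0.060417.
Under the Kimura two-parameter model, d = −½ ln(1 − 2P − Q) − ¼ ln(1 − 2Q).
1 − 2P − Q = 0.936249, giving −½ ln(0.936249) = 0.032937.
1 − 2Q = 0.879166, giving −¼ ln(0.879166) = 0.032195.
d = 0.032937 + 0.032195 = 0.065132.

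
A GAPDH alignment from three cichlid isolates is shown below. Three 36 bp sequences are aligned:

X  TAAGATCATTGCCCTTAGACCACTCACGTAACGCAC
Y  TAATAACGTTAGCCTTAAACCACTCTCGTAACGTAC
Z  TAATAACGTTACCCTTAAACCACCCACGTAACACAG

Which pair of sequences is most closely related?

Y and Z

X–Y: 8/36 differ, p = 0.222, d = 0.264.
X–Z: 8/36 differ, p = 0.222, d = 0.264.
Y–Z: 6/36 differ, p = 0.167, d = 0.188.
The smallest distance is between Y and Z.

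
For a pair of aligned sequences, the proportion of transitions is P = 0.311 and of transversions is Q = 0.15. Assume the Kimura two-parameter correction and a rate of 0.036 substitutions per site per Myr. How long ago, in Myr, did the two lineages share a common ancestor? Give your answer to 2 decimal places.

11.51

Under the Kimura two-parameter model, d = −½ ln(1 − 2P − Q) − ¼ ln(1 − 2Q).
1 − 2P − Q = 0.228, giving −½ ln(0.228) = 0.739205.
1 − 2Q = 0.7, giving −¼ ln(0.7) = 0.089169.
d = 0.739205 + 0.089169 = 0.828374.
Under a molecular clock d = 2μt, so t = d/(2μ) = 0.828374 / (2 × 0.036) = 11.51 Myr.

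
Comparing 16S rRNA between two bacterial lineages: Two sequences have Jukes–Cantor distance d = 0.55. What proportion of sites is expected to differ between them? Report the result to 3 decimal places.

0.390

p = (3/4)(1 − e^(−4d/3)) = 0.75 × (1 − e^(-0.733333)) = 0.75 × (1 − 0.480305) = 0.389771.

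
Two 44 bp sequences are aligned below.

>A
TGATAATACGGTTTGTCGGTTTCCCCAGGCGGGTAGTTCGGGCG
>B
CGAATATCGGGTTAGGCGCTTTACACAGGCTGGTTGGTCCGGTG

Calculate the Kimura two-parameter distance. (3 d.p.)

Of 44 sites, 2 differences are transitions and 13 are transversions, so P = 2/44 ≈ 0.045455 and Q = 13/44 ≈ 0.295455.
Under the Kimura two-parameter model, d = −½ ln(1 − 2P − Q) − ¼ ln(1 − 2Q).
1 − 2P − Q = 0.613635, giving −½ ln(0.613635) = 0.244177.
1 − 2Q = 0.40909, giving −¼ ln(0.40909) = 0.223455.
d = 0.244177 + 0.223455 = 0.467632.

0.468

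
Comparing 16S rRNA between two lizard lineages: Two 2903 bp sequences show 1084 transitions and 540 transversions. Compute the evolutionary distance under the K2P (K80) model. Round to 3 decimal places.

P = 1084/2903 ≈ 0.373407 and Q = 540/2903 ≈ 0.186014.
Under the Kimura two-parameter model, d = −½ ln(1 − 2P − Q) − ¼ ln(1 − 2Q).
1 − 2P − Q = 0.067172, giving −½ ln(0.067172) = 1.350249.
1 − 2Q = 0.627972, giving −¼ ln(0.627972) = 0.116315.
d = 1.350249 + 0.116315 = 1.466564.

1.467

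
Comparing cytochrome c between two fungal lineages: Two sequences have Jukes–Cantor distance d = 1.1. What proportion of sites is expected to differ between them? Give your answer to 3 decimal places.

p = (3/4)(1 − e^(−4d/3)) = 0.75 × (1 − e^(-1.466667)) = 0.75 × (1 − 0.230693) = 0.576980.

0.577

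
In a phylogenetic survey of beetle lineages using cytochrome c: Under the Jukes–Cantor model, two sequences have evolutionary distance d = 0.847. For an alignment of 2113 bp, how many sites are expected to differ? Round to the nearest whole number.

Invert JC69: p = (3/4)(1 − e^(−4d/3)) = 0.75 × (1 − e^(-1.129333)) = 0.75 × (1 − 0.323249) = 0.507563.
Expected differing sites = pL ≈ 0.507563 × 2113 = 1072.480619 ≈ 1072.

1072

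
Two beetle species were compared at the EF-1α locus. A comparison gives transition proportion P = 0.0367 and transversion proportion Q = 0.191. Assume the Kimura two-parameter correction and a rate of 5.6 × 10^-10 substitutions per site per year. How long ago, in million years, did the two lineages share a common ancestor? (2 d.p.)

Under the Kimura two-parameter model, d = −½ ln(1 − 2P − Q) − ¼ ln(1 − 2Q).
1 − 2P − Q = 0.7356, giving −½ ln(0.7356) = 0.153534.
1 − 2Q = 0.618, giving −¼ ln(0.618) = 0.120317.
d = 0.153534 + 0.120317 = 0.273851.
Under a molecular clock d = 2μt, so t = d/(2μ) = 0.273851 / (2 × 5.6 × 10^-10) = 244.51 million years.

244.51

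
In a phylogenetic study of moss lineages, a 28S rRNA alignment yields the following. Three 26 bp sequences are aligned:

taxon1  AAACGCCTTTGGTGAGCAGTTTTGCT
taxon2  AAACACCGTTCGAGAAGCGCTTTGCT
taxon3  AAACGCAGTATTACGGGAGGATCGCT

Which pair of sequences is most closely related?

taxon1 and taxon2

taxon1–taxon2: 8/26 differ, p = 0.308, d = 0.396.
taxon1–taxon3: 12/26 differ, p = 0.462, d = 0.717.
taxon2–taxon3: 12/26 differ, p = 0.462, d = 0.717.
The smallest distance is between taxon1 and taxon2.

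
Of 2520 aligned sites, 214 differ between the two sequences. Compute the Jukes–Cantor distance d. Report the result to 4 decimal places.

p = 214/2520 ≈ 0.084921.
d = −(3/4) ln(1 − 4p/3) = −0.75 ln(1 − 0.113228) = −0.75 ln(0.886772)
  = −0.75 × (-0.120167) = 0.090125 substitutions/site.

0.0901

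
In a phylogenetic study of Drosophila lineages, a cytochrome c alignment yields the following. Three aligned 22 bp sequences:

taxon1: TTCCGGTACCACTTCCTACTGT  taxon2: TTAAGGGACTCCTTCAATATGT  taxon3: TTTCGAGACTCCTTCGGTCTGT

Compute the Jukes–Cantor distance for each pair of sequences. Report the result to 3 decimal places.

taxon1–taxon2: 9/22 sites differ → p ≈ 0.409091, d = −0.75 ln(1 − 0.545455) = 0.591344 ≈ 0.591.
taxon1–taxon3: 8/22 sites differ → p ≈ 0.363636, d = −0.75 ln(1 − 0.484848) = 0.497470 ≈ 0.497.
taxon2–taxon3: 6/22 sites differ → p ≈ 0.272727, d = −0.75 ln(1 − 0.363636) = 0.338988 ≈ 0.339.

d(taxon1,taxon2) = 0.591, d(taxon1,taxon3) = 0.497, d(taxon2,taxon3) = 0.339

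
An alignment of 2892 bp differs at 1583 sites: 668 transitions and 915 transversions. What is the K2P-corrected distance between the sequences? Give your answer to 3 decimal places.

P = 668/2892 ≈ 0.230982 and Q = 915/2892 ≈ 0.31639.
Under the Kimura two-parameter model, d = −½ ln(1 − 2P − Q) − ¼ ln(1 − 2Q).
1 − 2P − Q = 0.221646, giving −½ ln(0.221646) = 0.753337.
1 − 2Q = 0.36722, giving −¼ ln(0.36722) = 0.250449.
d = 0.753337 + 0.250449 = 1.003786.

1.004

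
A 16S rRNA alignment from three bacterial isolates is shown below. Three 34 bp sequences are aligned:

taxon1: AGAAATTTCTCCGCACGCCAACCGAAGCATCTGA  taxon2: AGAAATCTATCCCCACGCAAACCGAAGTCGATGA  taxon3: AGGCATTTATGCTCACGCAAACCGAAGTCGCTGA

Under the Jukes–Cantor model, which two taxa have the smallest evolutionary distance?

taxon1–taxon2: 8/34 differ, p = 0.235, d = 0.282.
taxon1–taxon3: 9/34 differ, p = 0.265, d = 0.326.
taxon2–taxon3: 6/34 differ, p = 0.176, d = 0.201.
The smallest distance is between taxon2 and taxon3.

taxon2 and taxon3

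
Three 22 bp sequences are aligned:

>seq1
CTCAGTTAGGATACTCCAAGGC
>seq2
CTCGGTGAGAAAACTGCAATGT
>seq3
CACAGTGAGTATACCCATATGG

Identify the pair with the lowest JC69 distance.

seq1–seq2: 7/22 differ, p = 0.318, d = 0.414.
seq1–seq3: 8/22 differ, p = 0.364, d = 0.497.
seq2–seq3: 9/22 differ, p = 0.409, d = 0.591.
The smallest distance is between seq1 and seq2.

seq1 and seq2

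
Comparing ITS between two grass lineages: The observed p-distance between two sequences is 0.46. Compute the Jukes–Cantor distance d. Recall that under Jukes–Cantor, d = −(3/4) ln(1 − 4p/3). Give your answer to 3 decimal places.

d = −(3/4) ln(1 − 4p/3) = −0.75 ln(1 − 0.613333) = −0.75 ln(0.386667)
  = −0.75 × (-0.950191) = 0.712643 substitutions/site.

0.713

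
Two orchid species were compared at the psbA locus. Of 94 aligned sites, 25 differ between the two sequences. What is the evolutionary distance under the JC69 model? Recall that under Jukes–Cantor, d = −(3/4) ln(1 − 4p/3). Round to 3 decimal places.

0.328

p = 25/94 ≈ 0.265957.
d = −(3/4) ln(1 − 4p/3) = −0.75 ln(1 − 0.354609) = −0.75 ln(0.645391)
  = −0.75 × (-0.437899) = 0.328424 substitutions/site.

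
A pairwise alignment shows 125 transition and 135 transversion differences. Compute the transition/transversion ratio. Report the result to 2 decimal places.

0.93

R = 125/135 = 0.925925… ≈ 0.93 (to 2 d.p.).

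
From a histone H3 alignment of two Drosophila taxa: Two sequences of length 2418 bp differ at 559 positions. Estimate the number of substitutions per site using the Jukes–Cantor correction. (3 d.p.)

p = 559/2418 ≈ 0.231183.
d = −(3/4) ln(1 − 4p/3) = −0.75 ln(1 − 0.308244) = −0.75 ln(0.691756)
  = −0.75 × (-0.368522) = 0.276392 substitutions/site.

0.276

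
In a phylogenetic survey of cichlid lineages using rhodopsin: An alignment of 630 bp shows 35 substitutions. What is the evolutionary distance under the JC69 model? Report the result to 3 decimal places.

p = 35/630 ≈ 0.055556.
d = −(3/4) ln(1 − 4p/3) = −0.75 ln(1 − 0.074075) = −0.75 ln(0.925925)
  = −0.75 × (-0.076962) = 0.057722 substitutions/site.

0.058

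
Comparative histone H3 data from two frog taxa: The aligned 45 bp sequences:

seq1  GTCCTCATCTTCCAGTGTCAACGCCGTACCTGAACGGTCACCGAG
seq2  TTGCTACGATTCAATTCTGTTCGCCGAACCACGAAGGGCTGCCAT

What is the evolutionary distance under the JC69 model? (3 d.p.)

0.791

The sequences differ at 22 of 45 sites, so p = 22/45 ≈ 0.488889.
d = −(3/4) ln(1 − 4p/3) = −0.75 ln(1 − 0.651852) = −0.75 ln(0.348148)
  = −0.75 × (-1.055128) = 0.791346 substitutions/site.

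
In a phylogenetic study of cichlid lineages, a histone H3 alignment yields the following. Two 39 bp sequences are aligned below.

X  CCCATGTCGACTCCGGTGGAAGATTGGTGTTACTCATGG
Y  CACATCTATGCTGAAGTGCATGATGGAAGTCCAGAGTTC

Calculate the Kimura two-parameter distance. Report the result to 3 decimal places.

Of 39 sites, 5 differences are transitions and 16 are transversions, so P = 5/39 ≈ 0.128205 and Q = 16/39 ≈ 0.410256.
Under the Kimura two-parameter model, d = −½ ln(1 − 2P − Q) − ¼ ln(1 − 2Q).
1 − 2P − Q = 0.333334, giving −½ ln(0.333334) = 0.549305.
1 − 2Q = 0.179488, giving −¼ ln(0.179488) = 0.429412.
d = 0.549305 + 0.429412 = 0.978717.

0.979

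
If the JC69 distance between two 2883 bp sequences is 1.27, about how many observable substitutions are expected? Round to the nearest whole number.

Invert JC69: p = (3/4)(1 − e^(−4d/3)) = 0.75 × (1 − e^(-1.693333)) = 0.75 × (1 − 0.183906) = 0.612071.
Expected differing sites = pL ≈ 0.612071 × 2883 = 1764.600693 ≈ 1765.

1765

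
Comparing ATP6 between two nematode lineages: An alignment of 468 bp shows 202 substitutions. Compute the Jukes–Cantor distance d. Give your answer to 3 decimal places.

p = 202/468 ≈ 0.431624.
d = −(3/4) ln(1 − 4p/3) = −0.75 ln(1 − 0.575499) = −0.75 ln(0.424501)
  = −0.75 × (-0.856841) = 0.642631 substitutions/site.

0.643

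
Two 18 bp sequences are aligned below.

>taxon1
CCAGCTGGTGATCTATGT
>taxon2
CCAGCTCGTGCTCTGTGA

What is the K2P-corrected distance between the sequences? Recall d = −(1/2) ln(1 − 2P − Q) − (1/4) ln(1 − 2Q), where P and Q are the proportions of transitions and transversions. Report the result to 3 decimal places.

Of 18 sites, 1 differences are transitions and 3 are transversions, so P = 1/18 ≈ 0.055556 and Q = 3/18 ≈ 0.166667.
Under the Kimura two-parameter model, d = −½ ln(1 − 2P − Q) − ¼ ln(1 − 2Q).
1 − 2P − Q = 0.722221, giving −½ ln(0.722221) = 0.162712.
1 − 2Q = 0.666666, giving −¼ ln(0.666666) = 0.101367.
d = 0.162712 + 0.101367 = 0.264079.

0.264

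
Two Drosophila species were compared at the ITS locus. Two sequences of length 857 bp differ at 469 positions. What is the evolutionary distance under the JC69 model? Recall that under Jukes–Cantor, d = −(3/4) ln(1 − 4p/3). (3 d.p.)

p = 469/857 ≈ 0.547258.
d = −(3/4) ln(1 − 4p/3) = −0.75 ln(1 − 0.729677) = −0.75 ln(0.270323)
  = −0.75 × (-1.308138) = 0.981104 substitutions/site.

0.981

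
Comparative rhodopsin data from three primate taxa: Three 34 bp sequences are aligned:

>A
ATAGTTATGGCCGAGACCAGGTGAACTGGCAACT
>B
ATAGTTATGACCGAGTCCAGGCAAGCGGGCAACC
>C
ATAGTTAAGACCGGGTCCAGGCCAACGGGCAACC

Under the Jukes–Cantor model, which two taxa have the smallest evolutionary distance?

A–B: 7/34 differ, p = 0.206, d = 0.241.
A–C: 8/34 differ, p = 0.235, d = 0.282.
B–C: 4/34 differ, p = 0.118, d = 0.128.
The smallest distance is between B and C.

B and C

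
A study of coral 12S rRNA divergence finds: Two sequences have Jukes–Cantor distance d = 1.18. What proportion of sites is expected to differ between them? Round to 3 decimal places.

p = (3/4)(1 − e^(−4d/3)) = 0.75 × (1 − e^(-1.573333)) = 0.75 × (1 − 0.207353) = 0.594485.

0.594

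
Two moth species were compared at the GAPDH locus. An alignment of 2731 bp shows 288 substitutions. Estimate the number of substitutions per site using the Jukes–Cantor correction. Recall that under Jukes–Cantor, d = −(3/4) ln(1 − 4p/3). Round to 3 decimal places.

p = 288/2731 ≈ 0.105456.
d = −(3/4) ln(1 − 4p/3) = −0.75 ln(1 − 0.140608) = −0.75 ln(0.859392)
  = −0.75 × (-0.151530) = 0.113648 substitutions/site.

0.114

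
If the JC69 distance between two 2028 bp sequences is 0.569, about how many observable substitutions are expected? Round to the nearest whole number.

809

Invert JC69: p = (3/4)(1 − e^(−4d/3)) = 0.75 × (1 − e^(-0.758667)) = 0.75 × (1 − 0.468290) = 0.398783.
Expected differing sites = pL ≈ 0.398783 × 2028 = 808.731924 ≈ 809.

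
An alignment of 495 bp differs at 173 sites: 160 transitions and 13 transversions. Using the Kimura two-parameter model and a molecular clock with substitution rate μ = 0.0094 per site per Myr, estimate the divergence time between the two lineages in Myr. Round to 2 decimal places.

30.42

P = 160/495 ≈ 0.323232 and Q = 13/495 ≈ 0.026263.
Under the Kimura two-parameter model, d = −½ ln(1 − 2P − Q) − ¼ ln(1 − 2Q).
1 − 2P − Q = 0.327273, giving −½ ln(0.327273) = 0.558480.
1 − 2Q = 0.947474, giving −¼ ln(0.947474) = 0.013489.
d = 0.558480 + 0.013489 = 0.571969.
Under a molecular clock d = 2μt, so t = d/(2μ) = 0.571969 / (2 × 0.0094) = 30.42 Myr.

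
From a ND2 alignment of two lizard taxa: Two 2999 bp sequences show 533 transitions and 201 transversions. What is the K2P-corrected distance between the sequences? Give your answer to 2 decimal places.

P = 533/2999 ≈ 0.177726 and Q = 201/2999 ≈ 0.067022.
Under the Kimura two-parameter model, d = −½ ln(1 − 2P − Q) − ¼ ln(1 − 2Q).
1 − 2P − Q = 0.577526, giving −½ ln(0.577526) = 0.274501.
1 − 2Q = 0.865956, giving −¼ ln(0.865956) = 0.035980.
d = 0.274501 + 0.035980 = 0.310481.

0.31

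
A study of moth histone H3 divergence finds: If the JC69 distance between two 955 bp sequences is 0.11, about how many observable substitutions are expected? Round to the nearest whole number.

98

Invert JC69: p = (3/4)(1 − e^(−4d/3)) = 0.75 × (1 − e^(-0.146667)) = 0.75 × (1 − 0.863582) = 0.102314.
Expected differing sites = pL ≈ 0.102314 × 955 = 97.70987 ≈ 98.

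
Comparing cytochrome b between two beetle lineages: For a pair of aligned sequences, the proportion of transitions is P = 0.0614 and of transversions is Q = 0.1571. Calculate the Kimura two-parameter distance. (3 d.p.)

0.258

Under the Kimura two-parameter model, d = −½ ln(1 − 2P − Q) − ¼ ln(1 − 2Q).
1 − 2P − Q = 0.7201, giving −½ ln(0.7201) = 0.164183.
1 − 2Q = 0.6858, giving −¼ ln(0.6858) = 0.094292.
d = 0.164183 + 0.094292 = 0.258475.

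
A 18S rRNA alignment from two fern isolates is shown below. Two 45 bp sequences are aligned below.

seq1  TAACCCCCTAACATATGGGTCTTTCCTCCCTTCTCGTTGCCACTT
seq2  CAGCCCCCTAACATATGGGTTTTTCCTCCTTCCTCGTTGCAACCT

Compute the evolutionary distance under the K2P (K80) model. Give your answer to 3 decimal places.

0.182

Of 45 sites, 6 differences are transitions and 1 are transversions, so P = 6/45 ≈ 0.133333 and Q = 1/45 ≈ 0.022222.
Under the Kimura two-parameter model, d = −½ ln(1 − 2P − Q) − ¼ ln(1 − 2Q).
1 − 2P − Q = 0.711112, giving −½ ln(0.711112) = 0.170463.
1 − 2Q = 0.955556, giving −¼ ln(0.955556) = 0.011365.
d = 0.170463 + 0.011365 = 0.181828.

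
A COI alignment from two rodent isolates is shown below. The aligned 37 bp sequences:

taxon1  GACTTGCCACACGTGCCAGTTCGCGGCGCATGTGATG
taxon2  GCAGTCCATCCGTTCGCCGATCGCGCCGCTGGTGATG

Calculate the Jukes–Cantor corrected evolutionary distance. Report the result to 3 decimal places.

The sequences differ at 16 of 37 sites, so p = 16/37 ≈ 0.432432.
d = −(3/4) ln(1 − 4p/3) = −0.75 ln(1 − 0.576576) = −0.75 ln(0.423424)
  = −0.75 × (-0.859381) = 0.644536 substitutions/site.

0.645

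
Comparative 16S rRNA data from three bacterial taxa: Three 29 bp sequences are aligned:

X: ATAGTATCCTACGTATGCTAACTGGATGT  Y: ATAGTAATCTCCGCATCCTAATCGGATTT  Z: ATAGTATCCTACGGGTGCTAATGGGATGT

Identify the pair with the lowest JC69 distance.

X–Y: 8/29 differ, p = 0.276, d = 0.344.
X–Z: 4/29 differ, p = 0.138, d = 0.152.
Y–Z: 8/29 differ, p = 0.276, d = 0.344.
The smallest distance is between X and Z.

X and Z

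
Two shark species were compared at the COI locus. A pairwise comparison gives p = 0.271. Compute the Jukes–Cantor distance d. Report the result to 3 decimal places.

d = −(3/4) ln(1 − 4p/3) = −0.75 ln(1 − 0.361333) = −0.75 ln(0.638667)
  = −0.75 × (-0.448372) = 0.336279 substitutions/site.

0.336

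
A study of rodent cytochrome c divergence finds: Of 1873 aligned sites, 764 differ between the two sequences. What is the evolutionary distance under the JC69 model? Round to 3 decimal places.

0.589

p = 764/1873 ≈ 0.407902.
d = −(3/4) ln(1 − 4p/3) = −0.75 ln(1 − 0.543869) = −0.75 ln(0.456131)
  = −0.75 × (-0.784975) = 0.588731 substitutions/site.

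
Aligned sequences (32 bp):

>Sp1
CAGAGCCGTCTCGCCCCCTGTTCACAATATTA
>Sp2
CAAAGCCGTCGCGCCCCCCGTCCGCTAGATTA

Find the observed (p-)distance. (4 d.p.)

The sequences differ at 7 of 32 positions (sites 3, 11, 19, 22, 24, 26, 28).
p = 7/32 = 0.21875 ≈ 0.2188 (to 4 d.p.).

0.2188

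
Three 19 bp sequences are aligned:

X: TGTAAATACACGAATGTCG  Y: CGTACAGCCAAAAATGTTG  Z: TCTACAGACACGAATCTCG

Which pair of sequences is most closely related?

X–Y: 7/19 differ, p = 0.368, d = 0.507.
X–Z: 4/19 differ, p = 0.211, d = 0.247.
Y–Z: 7/19 differ, p = 0.368, d = 0.507.
The smallest distance is between X and Z.

X and Z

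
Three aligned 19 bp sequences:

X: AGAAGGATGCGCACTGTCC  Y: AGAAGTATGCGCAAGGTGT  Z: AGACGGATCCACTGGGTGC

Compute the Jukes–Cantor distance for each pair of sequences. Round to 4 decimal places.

X–Y: 5/19 sites differ → p ≈ 0.263158, d = −0.75 ln(1 − 0.350877) = 0.324100 ≈ 0.3241.
X–Z: 7/19 sites differ → p ≈ 0.368421, d = −0.75 ln(1 − 0.491228) = 0.506816 ≈ 0.5068.
Y–Z: 7/19 sites differ → p ≈ 0.368421, d = −0.75 ln(1 − 0.491228) = 0.506816 ≈ 0.5068.

d(X,Y) = 0.3241, d(X,Z) = 0.5068, d(Y,Z) = 0.5068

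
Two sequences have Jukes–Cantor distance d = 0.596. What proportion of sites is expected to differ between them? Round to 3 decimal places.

p = (3/4)(1 − e^(−4d/3)) = 0.75 × (1 − e^(-0.794667)) = 0.75 × (1 − 0.451732) = 0.411201.

0.411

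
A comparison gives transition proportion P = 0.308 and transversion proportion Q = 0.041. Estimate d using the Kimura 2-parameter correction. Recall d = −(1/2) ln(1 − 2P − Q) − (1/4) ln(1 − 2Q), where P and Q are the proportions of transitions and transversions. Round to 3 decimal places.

Under the Kimura two-parameter model, d = −½ ln(1 − 2P − Q) − ¼ ln(1 − 2Q).
1 − 2P − Q = 0.343, giving −½ ln(0.343) = 0.535012.
1 − 2Q = 0.918, giving −¼ ln(0.918) = 0.021389.
d = 0.535012 + 0.021389 = 0.556401.

0.556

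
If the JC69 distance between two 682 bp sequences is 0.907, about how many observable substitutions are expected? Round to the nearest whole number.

Invert JC69: p = (3/4)(1 − e^(−4d/3)) = 0.75 × (1 − e^(-1.209333)) = 0.75 × (1 − 0.298396) = 0.526203.
Expected differing sites = pL ≈ 0.526203 × 682 = 358.870446 ≈ 359.

359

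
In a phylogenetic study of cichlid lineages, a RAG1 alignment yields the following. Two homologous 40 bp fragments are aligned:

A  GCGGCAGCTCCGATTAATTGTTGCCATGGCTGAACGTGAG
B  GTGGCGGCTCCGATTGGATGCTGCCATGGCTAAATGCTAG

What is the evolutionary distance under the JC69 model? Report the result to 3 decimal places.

0.304

The sequences differ at 10 of 40 sites (2, 6, 16, 17, 18, 21, 32, 35, 37, 38), so p = 10/40 = 0.25.
d = −(3/4) ln(1 − 4p/3) = −0.75 ln(1 − 0.333333) = −0.75 ln(0.666667)
  = −0.75 × (-0.405465) = 0.304099 substitutions/site.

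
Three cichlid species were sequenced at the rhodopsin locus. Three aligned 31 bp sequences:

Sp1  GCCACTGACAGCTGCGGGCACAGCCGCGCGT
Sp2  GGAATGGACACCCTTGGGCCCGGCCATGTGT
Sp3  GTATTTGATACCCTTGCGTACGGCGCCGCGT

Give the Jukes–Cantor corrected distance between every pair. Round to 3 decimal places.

Sp1–Sp2: 13/31 sites differ → p ≈ 0.419355, d = −0.75 ln(1 − 0.55914) = 0.614271 ≈ 0.614.
Sp1–Sp3: 14/31 sites differ → p ≈ 0.451613, d = −0.75 ln(1 − 0.602151) = 0.691262 ≈ 0.691.
Sp2–Sp3: 11/31 sites differ → p ≈ 0.354839, d = −0.75 ln(1 − 0.473119) = 0.480585 ≈ 0.481.

d(Sp1,Sp2) = 0.614, d(Sp1,Sp3) = 0.691, d(Sp2,Sp3) = 0.481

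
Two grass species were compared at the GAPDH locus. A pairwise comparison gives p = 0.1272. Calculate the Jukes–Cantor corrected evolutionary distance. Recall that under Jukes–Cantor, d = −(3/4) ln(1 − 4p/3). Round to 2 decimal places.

d = −(3/4) ln(1 − 4p/3) = −0.75 ln(1 − 0.1696) = −0.75 ln(0.8304)
  = −0.75 × (-0.185848) = 0.139386 substitutions/site.

0.14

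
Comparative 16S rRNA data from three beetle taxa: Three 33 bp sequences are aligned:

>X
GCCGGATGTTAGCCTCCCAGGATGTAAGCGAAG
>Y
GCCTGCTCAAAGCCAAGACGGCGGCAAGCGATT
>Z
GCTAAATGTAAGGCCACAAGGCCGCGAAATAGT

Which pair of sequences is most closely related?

X and Y

X–Y: 15/33 differ, p = 0.455, d = 0.699.
X–Z: 17/33 differ, p = 0.515, d = 0.871.
Y–Z: 16/33 differ, p = 0.485, d = 0.780.
The smallest distance is between X and Y.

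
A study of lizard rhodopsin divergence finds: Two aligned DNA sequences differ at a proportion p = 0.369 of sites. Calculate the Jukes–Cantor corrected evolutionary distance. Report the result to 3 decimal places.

d = −(3/4) ln(1 − 4p/3) = −0.75 ln(1 − 0.492) = −0.75 ln(0.508)
  = −0.75 × (-0.677274) = 0.507956 substitutions/site.

0.508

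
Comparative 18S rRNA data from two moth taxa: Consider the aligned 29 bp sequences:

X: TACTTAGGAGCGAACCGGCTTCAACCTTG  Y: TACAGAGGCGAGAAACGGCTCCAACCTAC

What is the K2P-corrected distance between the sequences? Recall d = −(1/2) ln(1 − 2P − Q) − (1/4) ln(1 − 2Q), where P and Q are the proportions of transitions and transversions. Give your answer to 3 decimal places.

Of 29 sites, 1 differences are transitions and 7 are transversions, so P = 1/29 ≈ 0.034483 and Q = 7/29 ≈ 0.241379.
Under the Kimura two-parameter model, d = −½ ln(1 − 2P − Q) − ¼ ln(1 − 2Q).
1 − 2P − Q = 0.689655, giving −½ ln(0.689655) = 0.185782.
1 − 2Q = 0.517242, giving −¼ ln(0.517242) = 0.164811.
d = 0.185782 + 0.164811 = 0.350593.

0.351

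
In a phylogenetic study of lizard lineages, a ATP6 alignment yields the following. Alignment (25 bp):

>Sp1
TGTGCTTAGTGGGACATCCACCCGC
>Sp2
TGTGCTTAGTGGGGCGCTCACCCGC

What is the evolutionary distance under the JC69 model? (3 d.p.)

The sequences differ at 4 of 25 sites (14, 16, 17, 18), so p = 4/25 = 0.16.
d = −(3/4) ln(1 − 4p/3) = −0.75 ln(1 − 0.213333) = −0.75 ln(0.786667)
  = −0.75 × (-0.239950) = 0.179963 substitutions/site.

0.180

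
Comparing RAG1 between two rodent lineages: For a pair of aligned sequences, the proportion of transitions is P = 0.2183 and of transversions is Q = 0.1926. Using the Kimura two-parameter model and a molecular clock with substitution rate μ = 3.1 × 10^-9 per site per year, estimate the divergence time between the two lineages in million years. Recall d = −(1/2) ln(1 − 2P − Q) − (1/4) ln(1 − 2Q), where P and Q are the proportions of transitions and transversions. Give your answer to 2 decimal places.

Under the Kimura two-parameter model, d = −½ ln(1 − 2P − Q) − ¼ ln(1 − 2Q).
1 − 2P − Q = 0.3708, giving −½ ln(0.3708) = 0.496046.
1 − 2Q = 0.6148, giving −¼ ln(0.6148) = 0.121615.
d = 0.496046 + 0.121615 = 0.617661.
Under a molecular clock d = 2μt, so t = d/(2μ) = 0.617661 / (2 × 3.1 × 10^-9) = 99.62 million years.

99.62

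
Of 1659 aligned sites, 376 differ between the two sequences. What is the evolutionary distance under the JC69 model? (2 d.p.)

0.27

p = 376/1659 ≈ 0.226643.
d = −(3/4) ln(1 − 4p/3) = −0.75 ln(1 − 0.302191) = −0.75 ln(0.697809)
  = −0.75 × (-0.359810) = 0.269858 substitutions/site.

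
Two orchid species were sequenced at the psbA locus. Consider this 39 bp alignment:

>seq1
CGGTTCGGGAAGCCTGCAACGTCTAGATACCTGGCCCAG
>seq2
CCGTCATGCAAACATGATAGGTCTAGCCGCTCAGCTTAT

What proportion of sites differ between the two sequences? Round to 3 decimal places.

The sequences differ at 19 of 39 positions.
p = 19/39 = 0.487179… ≈ 0.487 (to 3 d.p.).

0.487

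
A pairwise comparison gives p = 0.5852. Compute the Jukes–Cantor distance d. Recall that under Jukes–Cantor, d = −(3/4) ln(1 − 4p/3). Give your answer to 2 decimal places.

d = −(3/4) ln(1 − 4p/3) = −0.75 ln(1 − 0.780267) = −0.75 ln(0.219733)
  = −0.75 × (-1.515342) = 1.136507 substitutions/site.

1.14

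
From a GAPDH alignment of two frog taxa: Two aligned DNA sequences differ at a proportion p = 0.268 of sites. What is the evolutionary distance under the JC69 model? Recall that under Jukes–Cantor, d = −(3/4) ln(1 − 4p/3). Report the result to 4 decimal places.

d = −(3/4) ln(1 − 4p/3) = −0.75 ln(1 − 0.357333) = −0.75 ln(0.642667)
  = −0.75 × (-0.442129) = 0.331597 substitutions/site.

0.3316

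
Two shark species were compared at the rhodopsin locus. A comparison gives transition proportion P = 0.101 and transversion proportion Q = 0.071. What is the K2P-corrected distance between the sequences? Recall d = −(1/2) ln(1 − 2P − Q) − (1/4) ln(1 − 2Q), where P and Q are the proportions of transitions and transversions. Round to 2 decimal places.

0.20

Under the Kimura two-parameter model, d = −½ ln(1 − 2P − Q) − ¼ ln(1 − 2Q).
1 − 2P − Q = 0.727, giving −½ ln(0.727) = 0.159414.
1 − 2Q = 0.858, giving −¼ ln(0.858) = 0.038288.
d = 0.159414 + 0.038288 = 0.197702.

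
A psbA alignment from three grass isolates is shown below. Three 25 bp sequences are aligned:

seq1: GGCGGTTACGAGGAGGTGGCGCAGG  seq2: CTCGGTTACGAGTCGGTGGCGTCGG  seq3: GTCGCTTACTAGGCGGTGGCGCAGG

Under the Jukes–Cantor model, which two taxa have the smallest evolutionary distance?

seq1–seq2: 6/25 differ, p = 0.240, d = 0.289.
seq1–seq3: 4/25 differ, p = 0.160, d = 0.180.
seq2–seq3: 6/25 differ, p = 0.240, d = 0.289.
The smallest distance is between seq1 and seq3.

seq1 and seq3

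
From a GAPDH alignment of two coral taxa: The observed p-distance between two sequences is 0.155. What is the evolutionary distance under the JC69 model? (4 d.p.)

d = −(3/4) ln(1 − 4p/3) = −0.75 ln(1 − 0.206667) = −0.75 ln(0.793333)
  = −0.75 × (-0.231512) = 0.173634 substitutions/site.

0.1736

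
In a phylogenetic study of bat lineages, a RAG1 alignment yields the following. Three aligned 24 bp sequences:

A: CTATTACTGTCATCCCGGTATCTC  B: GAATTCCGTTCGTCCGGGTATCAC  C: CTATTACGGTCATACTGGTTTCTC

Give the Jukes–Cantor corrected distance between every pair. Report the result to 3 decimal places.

A–B: 8/24 sites differ → p ≈ 0.333333, d = −0.75 ln(1 − 0.444444) = 0.440839 ≈ 0.441.
A–C: 4/24 sites differ → p ≈ 0.166667, d = −0.75 ln(1 − 0.222223) = 0.188487 ≈ 0.188.
B–C: 9/24 sites differ → p = 0.375, d = −0.75 ln(1 − 0.5) = 0.519860 ≈ 0.520.

d(A,B) = 0.441, d(A,C) = 0.188, d(B,C) = 0.520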